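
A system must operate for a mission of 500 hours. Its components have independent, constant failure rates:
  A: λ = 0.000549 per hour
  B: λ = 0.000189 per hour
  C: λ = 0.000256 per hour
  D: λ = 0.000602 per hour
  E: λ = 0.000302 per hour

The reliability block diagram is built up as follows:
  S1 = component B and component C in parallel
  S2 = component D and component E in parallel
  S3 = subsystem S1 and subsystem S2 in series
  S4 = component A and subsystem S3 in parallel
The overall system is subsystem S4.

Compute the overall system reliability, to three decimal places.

0.989

R(A) = exp(−0.000549 × 500) = 0.75995
R(B) = exp(−0.000189 × 500) = 0.90983
R(C) = exp(−0.000256 × 500) = 0.87985
R(D) = exp(−0.000602 × 500) = 0.74008
R(E) = exp(−0.000302 × 500) = 0.85985
Parallel (B and C): 1 − (1 − 0.90983)(1 − 0.87985) = 0.98917
Parallel (D and E): 1 − (1 − 0.74008)(1 − 0.85985) = 0.96357
Series ([0.98917] and [0.96357]): 0.98917 × 0.96357 = 0.95313
Parallel (A and [0.95313]): 1 − (1 − 0.75995)(1 − 0.95313) = 0.989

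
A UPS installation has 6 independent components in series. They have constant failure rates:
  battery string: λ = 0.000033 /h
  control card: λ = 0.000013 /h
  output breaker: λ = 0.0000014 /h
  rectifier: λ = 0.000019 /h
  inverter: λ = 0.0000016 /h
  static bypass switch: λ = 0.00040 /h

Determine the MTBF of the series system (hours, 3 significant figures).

2140

Series of exponential components: λ_sys = Σ λ_i
λ_sys = 0.000033 + 0.000013 + 0.0000014 + 0.000019 + 0.0000016 + 0.00040 = 4.6800e-04 /h
MTBF = 1 / λ_sys = 2140 h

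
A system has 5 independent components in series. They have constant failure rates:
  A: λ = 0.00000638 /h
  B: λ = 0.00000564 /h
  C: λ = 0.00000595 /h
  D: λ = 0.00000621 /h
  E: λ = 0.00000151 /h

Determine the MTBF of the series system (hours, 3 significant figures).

Series of exponential components: λ_sys = Σ λ_i
λ_sys = 0.00000638 + 0.00000564 + 0.00000595 + 0.00000621 + 0.00000151 = 2.5690e-05 /h
MTBF = 1 / λ_sys = 38900 h

38900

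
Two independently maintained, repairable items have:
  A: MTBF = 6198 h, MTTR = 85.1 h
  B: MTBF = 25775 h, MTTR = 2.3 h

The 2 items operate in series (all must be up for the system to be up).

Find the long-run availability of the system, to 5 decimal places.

A(A) = MTBF/(MTBF+MTTR) = 6198/(6198+85.1) = 0.986456
A(B) = MTBF/(MTBF+MTTR) = 25775/(25775+2.3) = 0.999911
Series availability: 0.986456 × 0.999911 = 0.98637

0.98637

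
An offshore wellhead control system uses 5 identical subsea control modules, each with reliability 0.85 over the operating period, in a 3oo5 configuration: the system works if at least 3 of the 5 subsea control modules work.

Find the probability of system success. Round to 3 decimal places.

R = Σ_{i=3}^{5} C(5,i) p^i (1−p)^{5−i} with p = 0.85
C(5,3)·0.85^3·0.15^2 = 0.13818
C(5,4)·0.85^4·0.15^1 = 0.39150
C(5,5)·0.85^5·0.15^0 = 0.44371
Sum = 0.973

0.973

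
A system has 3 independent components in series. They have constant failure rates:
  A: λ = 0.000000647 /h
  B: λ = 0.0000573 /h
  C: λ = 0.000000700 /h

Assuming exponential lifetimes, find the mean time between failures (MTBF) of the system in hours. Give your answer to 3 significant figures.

17100

Series of exponential components: λ_sys = Σ λ_i
λ_sys = 0.000000647 + 0.0000573 + 0.000000700 = 5.8647e-05 /h
MTBF = 1 / λ_sys = 17100 h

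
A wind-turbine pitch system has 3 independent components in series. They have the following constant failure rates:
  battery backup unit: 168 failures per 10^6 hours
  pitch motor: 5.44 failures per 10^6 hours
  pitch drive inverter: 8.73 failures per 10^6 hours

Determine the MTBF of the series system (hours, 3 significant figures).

5490

Series of exponential components: λ_sys = Σ λ_i
λ_sys = 0.000168 + 0.00000544 + 0.00000873 = 1.8217e-04 /h
MTBF = 1 / λ_sys = 5490 h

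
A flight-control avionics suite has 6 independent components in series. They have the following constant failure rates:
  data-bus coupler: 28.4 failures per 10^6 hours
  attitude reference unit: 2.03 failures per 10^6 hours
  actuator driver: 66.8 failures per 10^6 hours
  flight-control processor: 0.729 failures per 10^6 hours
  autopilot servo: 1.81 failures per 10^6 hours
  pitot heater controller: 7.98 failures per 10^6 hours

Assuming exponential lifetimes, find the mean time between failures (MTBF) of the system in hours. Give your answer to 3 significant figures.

9280

Series of exponential components: λ_sys = Σ λ_i
λ_sys = 0.0000284 + 0.00000203 + 0.0000668 + 0.000000729 + 0.00000181 + 0.00000798 = 1.0775e-04 /h
MTBF = 1 / λ_sys = 9280 h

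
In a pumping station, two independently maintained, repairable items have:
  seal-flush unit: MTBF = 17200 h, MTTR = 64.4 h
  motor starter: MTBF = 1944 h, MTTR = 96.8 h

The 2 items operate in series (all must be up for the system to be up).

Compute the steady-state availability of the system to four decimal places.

A(seal-flush unit) = MTBF/(MTBF+MTTR) = 17200/(17200+64.4) = 0.996270
A(motor starter) = MTBF/(MTBF+MTTR) = 1944/(1944+96.8) = 0.952568
Series availability: 0.996270 × 0.952568 = 0.9490

0.9490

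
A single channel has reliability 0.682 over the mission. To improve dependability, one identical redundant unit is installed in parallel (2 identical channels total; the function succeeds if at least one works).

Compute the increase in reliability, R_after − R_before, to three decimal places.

0.217

R_before = 0.682
R_after = 1 − (1 − 0.682)^2 = 0.899
ΔR = 0.899 − 0.682 = 0.217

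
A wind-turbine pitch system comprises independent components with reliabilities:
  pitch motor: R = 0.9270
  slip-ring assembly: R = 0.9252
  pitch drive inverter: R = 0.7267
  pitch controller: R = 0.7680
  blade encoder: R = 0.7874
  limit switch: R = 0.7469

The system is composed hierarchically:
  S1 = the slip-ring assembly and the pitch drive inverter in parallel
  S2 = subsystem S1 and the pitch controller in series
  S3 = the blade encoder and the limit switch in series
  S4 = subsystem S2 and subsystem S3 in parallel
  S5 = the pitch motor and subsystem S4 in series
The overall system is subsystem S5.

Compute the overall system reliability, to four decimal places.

Parallel (slip-ring assembly and pitch drive inverter): 1 − (1 − 0.925200)(1 − 0.726700) = 0.979557
Series ([0.979557] and pitch controller): 0.979557 × 0.768000 = 0.752300
Series (blade encoder and limit switch): 0.787400 × 0.746900 = 0.588109
Parallel ([0.752300] and [0.588109]): 1 − (1 − 0.752300)(1 − 0.588109) = 0.897975
Series (pitch motor and [0.897975]): 0.927000 × 0.897975 = 0.8324

0.8324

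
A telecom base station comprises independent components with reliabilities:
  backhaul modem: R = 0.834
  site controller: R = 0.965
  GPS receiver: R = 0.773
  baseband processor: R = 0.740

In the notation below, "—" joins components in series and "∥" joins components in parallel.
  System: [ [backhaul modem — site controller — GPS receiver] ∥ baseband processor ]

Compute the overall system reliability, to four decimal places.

0.9018

Series (backhaul modem, site controller, and GPS receiver): 0.834000 × 0.965000 × 0.773000 = 0.622118
Parallel ([0.622118] and baseband processor): 1 − (1 − 0.622118)(1 − 0.740000) = 0.9018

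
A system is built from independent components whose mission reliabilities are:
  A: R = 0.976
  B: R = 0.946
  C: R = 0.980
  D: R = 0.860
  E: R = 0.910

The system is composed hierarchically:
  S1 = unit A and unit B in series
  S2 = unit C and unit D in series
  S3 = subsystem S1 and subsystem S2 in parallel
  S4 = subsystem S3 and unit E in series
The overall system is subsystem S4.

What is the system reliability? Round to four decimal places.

Series (A and B): 0.976000 × 0.946000 = 0.923296
Series (C and D): 0.980000 × 0.860000 = 0.842800
Parallel ([0.923296] and [0.842800]): 1 − (1 − 0.923296)(1 − 0.842800) = 0.987942
Series ([0.987942] and E): 0.987942 × 0.910000 = 0.8990

0.8990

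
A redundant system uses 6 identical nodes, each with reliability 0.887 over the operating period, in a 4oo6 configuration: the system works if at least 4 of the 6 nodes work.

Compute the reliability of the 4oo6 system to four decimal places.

0.9778

R = Σ_{i=4}^{6} C(6,i) p^i (1−p)^{6−i} with p = 0.887
C(6,4)·0.887^4·0.113^2 = 0.118561
C(6,5)·0.887^5·0.113^1 = 0.372261
C(6,6)·0.887^6·0.113^0 = 0.487014
Sum = 0.9778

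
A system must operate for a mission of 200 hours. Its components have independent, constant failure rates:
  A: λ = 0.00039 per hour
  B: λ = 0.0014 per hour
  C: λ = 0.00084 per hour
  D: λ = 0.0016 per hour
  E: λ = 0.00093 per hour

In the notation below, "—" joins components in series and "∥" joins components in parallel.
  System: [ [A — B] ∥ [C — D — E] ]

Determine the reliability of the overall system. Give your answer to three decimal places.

R(A) = exp(−0.00039 × 200) = 0.92496
R(B) = exp(−0.0014 × 200) = 0.75578
R(C) = exp(−0.00084 × 200) = 0.84535
R(D) = exp(−0.0016 × 200) = 0.72615
R(E) = exp(−0.00093 × 200) = 0.83027
Series (A and B): 0.92496 × 0.75578 = 0.69907
Series (C, D, and E): 0.84535 × 0.72615 × 0.83027 = 0.50966
Parallel ([0.69907] and [0.50966]): 1 − (1 − 0.69907)(1 − 0.50966) = 0.852

0.852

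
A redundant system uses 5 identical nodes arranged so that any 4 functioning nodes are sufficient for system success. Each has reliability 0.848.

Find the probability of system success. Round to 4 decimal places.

0.8315

R = Σ_{i=4}^{5} C(5,i) p^i (1−p)^{5−i} with p = 0.848
C(5,4)·0.848^4·0.152^1 = 0.393004
C(5,5)·0.848^5·0.152^0 = 0.438510
Sum = 0.8315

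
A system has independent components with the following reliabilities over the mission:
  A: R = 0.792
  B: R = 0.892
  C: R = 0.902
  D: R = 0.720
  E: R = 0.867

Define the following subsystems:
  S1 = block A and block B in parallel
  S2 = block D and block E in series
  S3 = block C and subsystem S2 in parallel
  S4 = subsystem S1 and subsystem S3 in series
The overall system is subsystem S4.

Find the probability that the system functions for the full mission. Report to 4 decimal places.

Parallel (A and B): 1 − (1 − 0.792000)(1 − 0.892000) = 0.977536
Series (D and E): 0.720000 × 0.867000 = 0.624240
Parallel (C and [0.624240]): 1 − (1 − 0.902000)(1 − 0.624240) = 0.963176
Series ([0.977536] and [0.963176]): 0.977536 × 0.963176 = 0.9415

0.9415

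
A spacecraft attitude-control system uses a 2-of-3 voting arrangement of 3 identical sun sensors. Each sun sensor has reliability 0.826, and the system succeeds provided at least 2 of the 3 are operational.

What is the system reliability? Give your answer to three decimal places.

0.920

R = Σ_{i=2}^{3} C(3,i) p^i (1−p)^{3−i} with p = 0.826
C(3,2)·0.826^2·0.174^1 = 0.35615
C(3,3)·0.826^3·0.174^0 = 0.56356
Sum = 0.920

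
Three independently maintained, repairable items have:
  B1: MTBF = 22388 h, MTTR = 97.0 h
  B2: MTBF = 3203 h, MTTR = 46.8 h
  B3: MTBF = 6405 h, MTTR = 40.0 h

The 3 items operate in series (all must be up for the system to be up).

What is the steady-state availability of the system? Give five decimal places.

0.97526

A(B1) = MTBF/(MTBF+MTTR) = 22388/(22388+97.0) = 0.995686
A(B2) = MTBF/(MTBF+MTTR) = 3203/(3203+46.8) = 0.985599
A(B3) = MTBF/(MTBF+MTTR) = 6405/(6405+40.0) = 0.993794
Series availability: 0.995686 × 0.985599 × 0.993794 = 0.97526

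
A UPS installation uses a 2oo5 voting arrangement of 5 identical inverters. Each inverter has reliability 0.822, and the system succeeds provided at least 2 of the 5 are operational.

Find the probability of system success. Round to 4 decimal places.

0.9957

R = Σ_{i=2}^{5} C(5,i) p^i (1−p)^{5−i} with p = 0.822
C(5,2)·0.822^2·0.178^3 = 0.038107
C(5,3)·0.822^3·0.178^2 = 0.175977
C(5,4)·0.822^4·0.178^1 = 0.406328
C(5,5)·0.822^5·0.178^0 = 0.375283
Sum = 0.9957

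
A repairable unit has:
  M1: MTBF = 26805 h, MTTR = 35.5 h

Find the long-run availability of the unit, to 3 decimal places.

0.999

A(M1) = MTBF/(MTBF+MTTR) = 26805/(26805+35.5) = 0.999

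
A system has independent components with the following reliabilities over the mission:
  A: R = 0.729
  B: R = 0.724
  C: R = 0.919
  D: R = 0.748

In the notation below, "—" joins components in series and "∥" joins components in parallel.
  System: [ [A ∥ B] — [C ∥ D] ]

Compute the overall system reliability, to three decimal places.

0.906

Parallel (A and B): 1 − (1 − 0.72900)(1 − 0.72400) = 0.92520
Parallel (C and D): 1 − (1 − 0.91900)(1 − 0.74800) = 0.97959
Series ([0.92520] and [0.97959]): 0.92520 × 0.97959 = 0.906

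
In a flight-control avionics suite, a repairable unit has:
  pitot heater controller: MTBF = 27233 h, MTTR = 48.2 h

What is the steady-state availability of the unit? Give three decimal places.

A(pitot heater controller) = MTBF/(MTBF+MTTR) = 27233/(27233+48.2) = 0.998

0.998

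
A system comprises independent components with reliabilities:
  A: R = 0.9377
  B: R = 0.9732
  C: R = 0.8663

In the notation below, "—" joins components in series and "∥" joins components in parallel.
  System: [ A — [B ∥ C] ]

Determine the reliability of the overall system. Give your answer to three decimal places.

0.934

Parallel (B and C): 1 − (1 − 0.97320)(1 − 0.86630) = 0.99642
Series (A and [0.99642]): 0.93770 × 0.99642 = 0.934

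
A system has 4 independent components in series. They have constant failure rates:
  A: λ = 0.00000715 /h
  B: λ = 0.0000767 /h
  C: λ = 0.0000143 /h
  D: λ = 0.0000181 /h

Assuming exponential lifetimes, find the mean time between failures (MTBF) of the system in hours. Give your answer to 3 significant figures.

8600

Series of exponential components: λ_sys = Σ λ_i
λ_sys = 0.00000715 + 0.0000767 + 0.0000143 + 0.0000181 = 1.1625e-04 /h
MTBF = 1 / λ_sys = 8600 h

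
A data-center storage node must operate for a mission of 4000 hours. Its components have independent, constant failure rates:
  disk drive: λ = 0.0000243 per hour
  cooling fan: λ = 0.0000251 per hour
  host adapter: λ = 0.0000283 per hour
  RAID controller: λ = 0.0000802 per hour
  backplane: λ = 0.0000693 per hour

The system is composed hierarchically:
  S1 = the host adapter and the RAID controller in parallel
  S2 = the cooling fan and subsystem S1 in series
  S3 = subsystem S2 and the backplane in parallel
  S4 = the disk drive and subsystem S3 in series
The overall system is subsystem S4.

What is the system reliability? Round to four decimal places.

R(disk drive) = exp(−0.0000243 × 4000) = 0.907375
R(cooling fan) = exp(−0.0000251 × 4000) = 0.904476
R(host adapter) = exp(−0.0000283 × 4000) = 0.892972
R(RAID controller) = exp(−0.0000802 × 4000) = 0.725568
R(backplane) = exp(−0.0000693 × 4000) = 0.757903
Parallel (host adapter and RAID controller): 1 − (1 − 0.892972)(1 − 0.725568) = 0.970628
Series (cooling fan and [0.970628]): 0.904476 × 0.970628 = 0.877910
Parallel ([0.877910] and backplane): 1 − (1 − 0.877910)(1 − 0.757903) = 0.970442
Series (disk drive and [0.970442]): 0.907375 × 0.970442 = 0.8806

0.8806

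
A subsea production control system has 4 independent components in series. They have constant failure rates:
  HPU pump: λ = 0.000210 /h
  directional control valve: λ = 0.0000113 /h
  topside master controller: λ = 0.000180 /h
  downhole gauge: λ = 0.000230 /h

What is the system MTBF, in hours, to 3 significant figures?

1580

Series of exponential components: λ_sys = Σ λ_i
λ_sys = 0.000210 + 0.0000113 + 0.000180 + 0.000230 = 6.3130e-04 /h
MTBF = 1 / λ_sys = 1580 h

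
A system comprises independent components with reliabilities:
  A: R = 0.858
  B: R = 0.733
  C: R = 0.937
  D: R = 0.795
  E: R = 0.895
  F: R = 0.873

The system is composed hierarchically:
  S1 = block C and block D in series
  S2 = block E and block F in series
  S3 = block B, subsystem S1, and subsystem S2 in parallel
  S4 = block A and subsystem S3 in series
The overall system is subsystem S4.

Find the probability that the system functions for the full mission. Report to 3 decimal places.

0.845

Series (C and D): 0.93700 × 0.79500 = 0.74492
Series (E and F): 0.89500 × 0.87300 = 0.78134
Parallel (B, [0.74492], and [0.78134]): 1 − (1 − 0.73300)(1 − 0.74492)(1 − 0.78134) = 0.98511
Series (A and [0.98511]): 0.85800 × 0.98511 = 0.845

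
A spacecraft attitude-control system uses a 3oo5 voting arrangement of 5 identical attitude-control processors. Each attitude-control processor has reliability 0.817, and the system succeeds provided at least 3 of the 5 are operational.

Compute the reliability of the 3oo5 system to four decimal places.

0.9543

R = Σ_{i=3}^{5} C(5,i) p^i (1−p)^{5−i} with p = 0.817
C(5,3)·0.817^3·0.183^2 = 0.182628
C(5,4)·0.817^4·0.183^1 = 0.407671
C(5,5)·0.817^5·0.183^0 = 0.364007
Sum = 0.9543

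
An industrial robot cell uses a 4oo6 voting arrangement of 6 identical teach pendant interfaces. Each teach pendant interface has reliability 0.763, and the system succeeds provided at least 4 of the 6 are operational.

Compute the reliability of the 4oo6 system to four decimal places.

0.8506

R = Σ_{i=4}^{6} C(6,i) p^i (1−p)^{6−i} with p = 0.763
C(6,4)·0.763^4·0.237^2 = 0.285553
C(6,5)·0.763^5·0.237^1 = 0.367724
C(6,6)·0.763^6·0.237^0 = 0.197309
Sum = 0.8506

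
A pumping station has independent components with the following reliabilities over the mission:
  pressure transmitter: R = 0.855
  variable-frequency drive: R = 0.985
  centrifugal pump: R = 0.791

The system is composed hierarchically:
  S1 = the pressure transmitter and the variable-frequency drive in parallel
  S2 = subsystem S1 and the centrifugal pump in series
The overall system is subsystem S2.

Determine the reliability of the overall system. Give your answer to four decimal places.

Parallel (pressure transmitter and variable-frequency drive): 1 − (1 − 0.855000)(1 − 0.985000) = 0.997825
Series ([0.997825] and centrifugal pump): 0.997825 × 0.791000 = 0.7893

0.7893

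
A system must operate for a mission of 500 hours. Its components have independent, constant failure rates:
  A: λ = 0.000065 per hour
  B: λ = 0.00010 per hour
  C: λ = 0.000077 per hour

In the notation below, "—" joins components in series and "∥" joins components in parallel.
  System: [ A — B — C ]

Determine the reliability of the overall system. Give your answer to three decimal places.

R(A) = exp(−0.000065 × 500) = 0.96802
R(B) = exp(−0.00010 × 500) = 0.95123
R(C) = exp(−0.000077 × 500) = 0.96223
Series (A, B, and C): 0.96802 × 0.95123 × 0.96223 = 0.886

0.886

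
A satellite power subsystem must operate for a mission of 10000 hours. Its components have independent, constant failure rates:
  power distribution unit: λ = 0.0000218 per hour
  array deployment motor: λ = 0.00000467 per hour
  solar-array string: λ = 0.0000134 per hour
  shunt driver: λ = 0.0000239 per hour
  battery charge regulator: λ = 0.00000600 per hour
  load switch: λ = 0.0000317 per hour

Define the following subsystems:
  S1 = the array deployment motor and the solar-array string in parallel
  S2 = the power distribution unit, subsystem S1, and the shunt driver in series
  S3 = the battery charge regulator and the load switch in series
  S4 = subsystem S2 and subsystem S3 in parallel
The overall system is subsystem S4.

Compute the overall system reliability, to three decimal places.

0.884

R(power distribution unit) = exp(−0.0000218 × 10000) = 0.80413
R(array deployment motor) = exp(−0.00000467 × 10000) = 0.95437
R(solar-array string) = exp(−0.0000134 × 10000) = 0.87459
R(shunt driver) = exp(−0.0000239 × 10000) = 0.78741
R(battery charge regulator) = exp(−0.00000600 × 10000) = 0.94176
R(load switch) = exp(−0.0000317 × 10000) = 0.72833
Parallel (array deployment motor and solar-array string): 1 − (1 − 0.95437)(1 − 0.87459) = 0.99428
Series (power distribution unit, [0.99428], and shunt driver): 0.80413 × 0.99428 × 0.78741 = 0.62956
Series (battery charge regulator and load switch): 0.94176 × 0.72833 = 0.68591
Parallel ([0.62956] and [0.68591]): 1 − (1 − 0.62956)(1 − 0.68591) = 0.884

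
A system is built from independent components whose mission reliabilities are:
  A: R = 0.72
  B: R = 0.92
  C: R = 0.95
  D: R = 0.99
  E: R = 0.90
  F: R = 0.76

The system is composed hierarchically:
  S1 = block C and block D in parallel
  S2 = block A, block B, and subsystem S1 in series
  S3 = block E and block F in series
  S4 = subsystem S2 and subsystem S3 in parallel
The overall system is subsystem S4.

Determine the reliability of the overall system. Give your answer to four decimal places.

0.8932

Parallel (C and D): 1 − (1 − 0.950000)(1 − 0.990000) = 0.999500
Series (A, B, and [0.999500]): 0.720000 × 0.920000 × 0.999500 = 0.662069
Series (E and F): 0.900000 × 0.760000 = 0.684000
Parallel ([0.662069] and [0.684000]): 1 − (1 − 0.662069)(1 − 0.684000) = 0.8932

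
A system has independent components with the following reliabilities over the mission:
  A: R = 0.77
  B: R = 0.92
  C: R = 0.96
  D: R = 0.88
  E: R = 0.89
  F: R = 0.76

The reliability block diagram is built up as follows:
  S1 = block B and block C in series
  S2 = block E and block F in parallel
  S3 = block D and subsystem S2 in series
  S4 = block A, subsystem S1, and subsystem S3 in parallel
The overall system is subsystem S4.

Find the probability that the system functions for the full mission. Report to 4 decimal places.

0.9962

Series (B and C): 0.920000 × 0.960000 = 0.883200
Parallel (E and F): 1 − (1 − 0.890000)(1 − 0.760000) = 0.973600
Series (D and [0.973600]): 0.880000 × 0.973600 = 0.856768
Parallel (A, [0.883200], and [0.856768]): 1 − (1 − 0.770000)(1 − 0.883200)(1 − 0.856768) = 0.9962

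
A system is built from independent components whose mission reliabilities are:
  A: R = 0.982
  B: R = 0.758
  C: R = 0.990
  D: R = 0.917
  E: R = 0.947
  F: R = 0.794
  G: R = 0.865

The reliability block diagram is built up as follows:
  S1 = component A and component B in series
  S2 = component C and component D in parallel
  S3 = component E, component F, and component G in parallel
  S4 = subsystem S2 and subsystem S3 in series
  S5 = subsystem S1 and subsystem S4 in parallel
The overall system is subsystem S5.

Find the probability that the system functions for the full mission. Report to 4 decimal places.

Series (A and B): 0.982000 × 0.758000 = 0.744356
Parallel (C and D): 1 − (1 − 0.990000)(1 − 0.917000) = 0.999170
Parallel (E, F, and G): 1 − (1 − 0.947000)(1 − 0.794000)(1 − 0.865000) = 0.998526
Series ([0.999170] and [0.998526]): 0.999170 × 0.998526 = 0.997697
Parallel ([0.744356] and [0.997697]): 1 − (1 − 0.744356)(1 − 0.997697) = 0.9994

0.9994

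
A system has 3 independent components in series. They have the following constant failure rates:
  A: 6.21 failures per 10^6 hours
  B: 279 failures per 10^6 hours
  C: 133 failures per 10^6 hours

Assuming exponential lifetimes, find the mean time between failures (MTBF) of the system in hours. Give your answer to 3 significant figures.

2390

Series of exponential components: λ_sys = Σ λ_i
λ_sys = 0.00000621 + 0.000279 + 0.000133 = 4.1821e-04 /h
MTBF = 1 / λ_sys = 2390 h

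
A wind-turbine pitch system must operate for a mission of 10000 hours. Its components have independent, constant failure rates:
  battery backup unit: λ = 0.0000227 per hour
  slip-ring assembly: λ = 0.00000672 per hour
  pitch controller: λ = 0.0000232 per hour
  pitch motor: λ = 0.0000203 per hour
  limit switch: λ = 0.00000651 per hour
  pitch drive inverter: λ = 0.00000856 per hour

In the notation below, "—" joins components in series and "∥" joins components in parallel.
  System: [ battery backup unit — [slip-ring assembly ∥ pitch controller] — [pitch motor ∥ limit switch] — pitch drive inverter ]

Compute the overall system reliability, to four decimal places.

0.7133

R(battery backup unit) = exp(−0.0000227 × 10000) = 0.796921
R(slip-ring assembly) = exp(−0.00000672 × 10000) = 0.935008
R(pitch controller) = exp(−0.0000232 × 10000) = 0.792946
R(pitch motor) = exp(−0.0000203 × 10000) = 0.816278
R(limit switch) = exp(−0.00000651 × 10000) = 0.936974
R(pitch drive inverter) = exp(−0.00000856 × 10000) = 0.917961
Parallel (slip-ring assembly and pitch controller): 1 − (1 − 0.935008)(1 − 0.792946) = 0.986543
Parallel (pitch motor and limit switch): 1 − (1 − 0.816278)(1 − 0.936974) = 0.988421
Series (battery backup unit, [0.986543], [0.988421], and pitch drive inverter): 0.796921 × 0.986543 × 0.988421 × 0.917961 = 0.7133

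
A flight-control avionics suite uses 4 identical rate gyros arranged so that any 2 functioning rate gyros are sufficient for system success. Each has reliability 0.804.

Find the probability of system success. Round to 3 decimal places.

0.974

R = Σ_{i=2}^{4} C(4,i) p^i (1−p)^{4−i} with p = 0.804
C(4,2)·0.804^2·0.196^2 = 0.14900
C(4,3)·0.804^3·0.196^1 = 0.40746
C(4,4)·0.804^4·0.196^0 = 0.41785
Sum = 0.974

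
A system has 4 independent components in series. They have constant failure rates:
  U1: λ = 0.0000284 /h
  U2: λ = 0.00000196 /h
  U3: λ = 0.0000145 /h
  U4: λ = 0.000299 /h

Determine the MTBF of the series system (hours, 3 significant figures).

2910

Series of exponential components: λ_sys = Σ λ_i
λ_sys = 0.0000284 + 0.00000196 + 0.0000145 + 0.000299 = 3.4386e-04 /h
MTBF = 1 / λ_sys = 2910 h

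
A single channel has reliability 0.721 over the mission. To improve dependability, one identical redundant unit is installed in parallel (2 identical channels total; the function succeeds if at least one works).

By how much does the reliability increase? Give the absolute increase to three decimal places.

0.201

R_before = 0.721
R_after = 1 − (1 − 0.721)^2 = 0.922
ΔR = 0.922 − 0.721 = 0.201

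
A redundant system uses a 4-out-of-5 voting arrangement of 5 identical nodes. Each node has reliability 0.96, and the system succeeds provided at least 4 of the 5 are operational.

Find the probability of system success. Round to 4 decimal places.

0.9852

R = Σ_{i=4}^{5} C(5,i) p^i (1−p)^{5−i} with p = 0.96
C(5,4)·0.96^4·0.04^1 = 0.169869
C(5,5)·0.96^5·0.04^0 = 0.815373
Sum = 0.9852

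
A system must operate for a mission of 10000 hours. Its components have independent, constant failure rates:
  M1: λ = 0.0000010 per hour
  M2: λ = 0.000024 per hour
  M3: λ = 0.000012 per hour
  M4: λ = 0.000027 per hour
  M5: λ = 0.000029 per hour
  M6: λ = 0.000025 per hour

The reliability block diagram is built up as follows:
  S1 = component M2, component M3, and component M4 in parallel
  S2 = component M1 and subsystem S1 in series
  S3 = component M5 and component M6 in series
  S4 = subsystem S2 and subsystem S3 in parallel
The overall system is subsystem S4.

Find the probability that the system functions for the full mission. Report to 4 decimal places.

R(M1) = exp(−0.0000010 × 10000) = 0.990050
R(M2) = exp(−0.000024 × 10000) = 0.786628
R(M3) = exp(−0.000012 × 10000) = 0.886920
R(M4) = exp(−0.000027 × 10000) = 0.763379
R(M5) = exp(−0.000029 × 10000) = 0.748264
R(M6) = exp(−0.000025 × 10000) = 0.778801
Parallel (M2, M3, and M4): 1 − (1 − 0.786628)(1 − 0.886920)(1 − 0.763379) = 0.994291
Series (M1 and [0.994291]): 0.990050 × 0.994291 = 0.984398
Series (M5 and M6): 0.748264 × 0.778801 = 0.582749
Parallel ([0.984398] and [0.582749]): 1 − (1 − 0.984398)(1 − 0.582749) = 0.9935

0.9935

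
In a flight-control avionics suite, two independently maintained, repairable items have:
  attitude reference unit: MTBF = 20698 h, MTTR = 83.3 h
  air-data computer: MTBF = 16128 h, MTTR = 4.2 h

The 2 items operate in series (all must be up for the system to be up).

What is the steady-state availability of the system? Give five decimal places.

0.99573

A(attitude reference unit) = MTBF/(MTBF+MTTR) = 20698/(20698+83.3) = 0.995992
A(air-data computer) = MTBF/(MTBF+MTTR) = 16128/(16128+4.2) = 0.999740
Series availability: 0.995992 × 0.999740 = 0.99573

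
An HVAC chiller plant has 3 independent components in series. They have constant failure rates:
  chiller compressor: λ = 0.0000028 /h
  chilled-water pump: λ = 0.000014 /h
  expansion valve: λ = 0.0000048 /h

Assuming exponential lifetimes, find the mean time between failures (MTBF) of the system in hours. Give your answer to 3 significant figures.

46300

Series of exponential components: λ_sys = Σ λ_i
λ_sys = 0.0000028 + 0.000014 + 0.0000048 = 2.1600e-05 /h
MTBF = 1 / λ_sys = 46300 h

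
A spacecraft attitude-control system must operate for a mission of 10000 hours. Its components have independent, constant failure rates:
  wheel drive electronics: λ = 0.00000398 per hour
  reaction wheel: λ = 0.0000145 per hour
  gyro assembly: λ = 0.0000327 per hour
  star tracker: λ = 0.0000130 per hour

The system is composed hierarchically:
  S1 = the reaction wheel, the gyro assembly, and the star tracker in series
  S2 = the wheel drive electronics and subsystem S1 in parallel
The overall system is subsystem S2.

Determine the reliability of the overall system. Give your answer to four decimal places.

R(wheel drive electronics) = exp(−0.00000398 × 10000) = 0.960982
R(reaction wheel) = exp(−0.0000145 × 10000) = 0.865022
R(gyro assembly) = exp(−0.0000327 × 10000) = 0.721084
R(star tracker) = exp(−0.0000130 × 10000) = 0.878095
Series (reaction wheel, gyro assembly, and star tracker): 0.865022 × 0.721084 × 0.878095 = 0.547715
Parallel (wheel drive electronics and [0.547715]): 1 − (1 − 0.960982)(1 − 0.547715) = 0.9824

0.9824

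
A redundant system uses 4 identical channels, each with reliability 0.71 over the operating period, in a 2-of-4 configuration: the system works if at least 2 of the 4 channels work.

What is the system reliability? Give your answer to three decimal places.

0.924

R = Σ_{i=2}^{4} C(4,i) p^i (1−p)^{4−i} with p = 0.71
C(4,2)·0.71^2·0.29^2 = 0.25437
C(4,3)·0.71^3·0.29^1 = 0.41518
C(4,4)·0.71^4·0.29^0 = 0.25412
Sum = 0.924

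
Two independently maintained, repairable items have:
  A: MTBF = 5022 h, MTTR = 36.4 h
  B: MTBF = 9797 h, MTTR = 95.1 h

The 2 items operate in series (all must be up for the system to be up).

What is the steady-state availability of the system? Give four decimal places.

A(A) = MTBF/(MTBF+MTTR) = 5022/(5022+36.4) = 0.992804
A(B) = MTBF/(MTBF+MTTR) = 9797/(9797+95.1) = 0.990386
Series availability: 0.992804 × 0.990386 = 0.9833

0.9833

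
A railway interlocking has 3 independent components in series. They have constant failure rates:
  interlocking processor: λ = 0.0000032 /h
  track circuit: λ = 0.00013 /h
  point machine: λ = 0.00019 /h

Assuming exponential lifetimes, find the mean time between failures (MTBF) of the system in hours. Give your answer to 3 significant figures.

3090

Series of exponential components: λ_sys = Σ λ_i
λ_sys = 0.0000032 + 0.00013 + 0.00019 = 3.2320e-04 /h
MTBF = 1 / λ_sys = 3090 h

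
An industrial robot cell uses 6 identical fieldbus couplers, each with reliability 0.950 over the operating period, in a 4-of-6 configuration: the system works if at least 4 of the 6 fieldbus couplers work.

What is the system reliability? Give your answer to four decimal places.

R = Σ_{i=4}^{6} C(6,i) p^i (1−p)^{6−i} with p = 0.950
C(6,4)·0.950^4·0.050^2 = 0.030544
C(6,5)·0.950^5·0.050^1 = 0.232134
C(6,6)·0.950^6·0.050^0 = 0.735092
Sum = 0.9978

0.9978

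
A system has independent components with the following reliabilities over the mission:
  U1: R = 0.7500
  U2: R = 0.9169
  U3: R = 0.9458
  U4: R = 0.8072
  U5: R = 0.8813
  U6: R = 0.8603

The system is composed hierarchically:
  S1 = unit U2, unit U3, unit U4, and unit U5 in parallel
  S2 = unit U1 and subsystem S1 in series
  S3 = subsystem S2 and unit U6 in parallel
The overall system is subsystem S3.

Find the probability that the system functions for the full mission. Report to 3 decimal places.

0.965

Parallel (U2, U3, U4, and U5): 1 − (1 − 0.91690)(1 − 0.94580)(1 − 0.80720)(1 − 0.88130) = 0.99990
Series (U1 and [0.99990]): 0.75000 × 0.99990 = 0.74993
Parallel ([0.74993] and U6): 1 − (1 − 0.74993)(1 − 0.86030) = 0.965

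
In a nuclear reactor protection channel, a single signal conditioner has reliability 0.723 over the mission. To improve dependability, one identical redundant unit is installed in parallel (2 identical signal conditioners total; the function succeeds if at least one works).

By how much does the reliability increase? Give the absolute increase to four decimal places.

R_before = 0.723
R_after = 1 − (1 − 0.723)^2 = 0.9233
ΔR = 0.9233 − 0.723 = 0.2003

0.2003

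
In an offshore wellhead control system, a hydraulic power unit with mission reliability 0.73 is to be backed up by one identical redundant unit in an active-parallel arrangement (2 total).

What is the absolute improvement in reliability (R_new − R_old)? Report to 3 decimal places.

0.197

R_before = 0.73
R_after = 1 − (1 − 0.73)^2 = 0.927
ΔR = 0.927 − 0.73 = 0.197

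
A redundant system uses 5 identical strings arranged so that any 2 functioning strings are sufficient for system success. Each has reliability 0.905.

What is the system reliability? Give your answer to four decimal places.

0.9996

R = Σ_{i=2}^{5} C(5,i) p^i (1−p)^{5−i} with p = 0.905
C(5,2)·0.905^2·0.095^3 = 0.007022
C(5,3)·0.905^3·0.095^2 = 0.066895
C(5,4)·0.905^4·0.095^1 = 0.318631
C(5,5)·0.905^5·0.095^0 = 0.607076
Sum = 0.9996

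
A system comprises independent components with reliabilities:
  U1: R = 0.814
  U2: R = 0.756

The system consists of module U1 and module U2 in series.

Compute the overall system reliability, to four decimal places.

0.6154

Series (U1 and U2): 0.814000 × 0.756000 = 0.6154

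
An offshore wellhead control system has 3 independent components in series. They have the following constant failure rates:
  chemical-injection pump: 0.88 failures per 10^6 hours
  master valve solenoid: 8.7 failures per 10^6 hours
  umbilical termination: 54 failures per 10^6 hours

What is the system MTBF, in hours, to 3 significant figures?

15700

Series of exponential components: λ_sys = Σ λ_i
λ_sys = 0.00000088 + 0.0000087 + 0.000054 = 6.3580e-05 /h
MTBF = 1 / λ_sys = 15700 h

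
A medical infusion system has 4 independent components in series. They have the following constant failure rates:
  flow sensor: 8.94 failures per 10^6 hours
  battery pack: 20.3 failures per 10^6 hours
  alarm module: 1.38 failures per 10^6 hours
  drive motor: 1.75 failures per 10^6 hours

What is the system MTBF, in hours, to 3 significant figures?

30900

Series of exponential components: λ_sys = Σ λ_i
λ_sys = 0.00000894 + 0.0000203 + 0.00000138 + 0.00000175 = 3.2370e-05 /h
MTBF = 1 / λ_sys = 30900 h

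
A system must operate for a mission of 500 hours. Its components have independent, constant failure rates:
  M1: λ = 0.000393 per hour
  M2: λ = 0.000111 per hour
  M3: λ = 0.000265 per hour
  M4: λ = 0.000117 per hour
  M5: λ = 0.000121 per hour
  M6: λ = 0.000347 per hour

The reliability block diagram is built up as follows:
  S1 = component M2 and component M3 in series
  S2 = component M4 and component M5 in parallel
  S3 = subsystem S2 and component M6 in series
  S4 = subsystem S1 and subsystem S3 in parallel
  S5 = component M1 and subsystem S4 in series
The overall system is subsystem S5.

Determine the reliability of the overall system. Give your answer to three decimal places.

0.799

R(M1) = exp(−0.000393 × 500) = 0.82160
R(M2) = exp(−0.000111 × 500) = 0.94601
R(M3) = exp(−0.000265 × 500) = 0.87590
R(M4) = exp(−0.000117 × 500) = 0.94318
R(M5) = exp(−0.000121 × 500) = 0.94129
R(M6) = exp(−0.000347 × 500) = 0.84072
Series (M2 and M3): 0.94601 × 0.87590 = 0.82861
Parallel (M4 and M5): 1 − (1 − 0.94318)(1 − 0.94129) = 0.99666
Series ([0.99666] and M6): 0.99666 × 0.84072 = 0.83791
Parallel ([0.82861] and [0.83791]): 1 − (1 − 0.82861)(1 − 0.83791) = 0.97222
Series (M1 and [0.97222]): 0.82160 × 0.97222 = 0.799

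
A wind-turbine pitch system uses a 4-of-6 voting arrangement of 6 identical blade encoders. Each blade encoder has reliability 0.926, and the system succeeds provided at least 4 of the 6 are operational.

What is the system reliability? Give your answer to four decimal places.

0.9932

R = Σ_{i=4}^{6} C(6,i) p^i (1−p)^{6−i} with p = 0.926
C(6,4)·0.926^4·0.074^2 = 0.060395
C(6,5)·0.926^5·0.074^1 = 0.302300
C(6,6)·0.926^6·0.074^0 = 0.630472
Sum = 0.9932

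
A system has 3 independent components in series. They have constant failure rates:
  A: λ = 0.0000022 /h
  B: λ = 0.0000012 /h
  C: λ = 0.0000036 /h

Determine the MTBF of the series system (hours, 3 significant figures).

Series of exponential components: λ_sys = Σ λ_i
λ_sys = 0.0000022 + 0.0000012 + 0.0000036 = 7.0000e-06 /h
MTBF = 1 / λ_sys = 143000 h

143000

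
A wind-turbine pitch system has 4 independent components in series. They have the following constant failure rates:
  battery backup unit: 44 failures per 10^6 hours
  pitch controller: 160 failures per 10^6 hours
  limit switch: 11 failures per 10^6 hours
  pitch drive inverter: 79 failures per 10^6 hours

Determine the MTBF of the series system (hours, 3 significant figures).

3400

Series of exponential components: λ_sys = Σ λ_i
λ_sys = 0.000044 + 0.00016 + 0.000011 + 0.000079 = 2.9400e-04 /h
MTBF = 1 / λ_sys = 3400 h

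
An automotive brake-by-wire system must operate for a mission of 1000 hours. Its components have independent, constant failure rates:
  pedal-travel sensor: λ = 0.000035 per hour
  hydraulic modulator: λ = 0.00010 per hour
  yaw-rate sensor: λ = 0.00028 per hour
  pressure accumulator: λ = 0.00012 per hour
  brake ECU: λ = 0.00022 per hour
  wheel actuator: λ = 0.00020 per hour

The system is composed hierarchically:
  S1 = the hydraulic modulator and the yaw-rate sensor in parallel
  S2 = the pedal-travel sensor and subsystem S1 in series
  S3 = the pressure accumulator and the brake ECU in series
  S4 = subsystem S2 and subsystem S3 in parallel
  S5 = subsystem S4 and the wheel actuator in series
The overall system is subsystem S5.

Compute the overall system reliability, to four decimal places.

R(pedal-travel sensor) = exp(−0.000035 × 1000) = 0.965605
R(hydraulic modulator) = exp(−0.00010 × 1000) = 0.904837
R(yaw-rate sensor) = exp(−0.00028 × 1000) = 0.755784
R(pressure accumulator) = exp(−0.00012 × 1000) = 0.886920
R(brake ECU) = exp(−0.00022 × 1000) = 0.802519
R(wheel actuator) = exp(−0.00020 × 1000) = 0.818731
Parallel (hydraulic modulator and yaw-rate sensor): 1 − (1 − 0.904837)(1 − 0.755784) = 0.976760
Series (pedal-travel sensor and [0.976760]): 0.965605 × 0.976760 = 0.943164
Series (pressure accumulator and brake ECU): 0.886920 × 0.802519 = 0.711770
Parallel ([0.943164] and [0.711770]): 1 − (1 − 0.943164)(1 − 0.711770) = 0.983618
Series ([0.983618] and wheel actuator): 0.983618 × 0.818731 = 0.8053

0.8053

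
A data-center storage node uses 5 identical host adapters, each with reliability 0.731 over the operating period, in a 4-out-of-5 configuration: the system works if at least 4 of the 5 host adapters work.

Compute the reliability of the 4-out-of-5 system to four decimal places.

R = Σ_{i=4}^{5} C(5,i) p^i (1−p)^{5−i} with p = 0.731
C(5,4)·0.731^4·0.269^1 = 0.384054
C(5,5)·0.731^5·0.269^0 = 0.208731
Sum = 0.5928

0.5928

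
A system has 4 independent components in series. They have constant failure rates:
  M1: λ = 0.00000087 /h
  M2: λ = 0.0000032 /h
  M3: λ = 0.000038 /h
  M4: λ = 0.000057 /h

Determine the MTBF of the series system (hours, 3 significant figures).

10100

Series of exponential components: λ_sys = Σ λ_i
λ_sys = 0.00000087 + 0.0000032 + 0.000038 + 0.000057 = 9.9070e-05 /h
MTBF = 1 / λ_sys = 10100 h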